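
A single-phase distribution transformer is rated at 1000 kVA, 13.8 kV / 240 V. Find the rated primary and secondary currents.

I_p = S/V_p = 1000000/13800 = 72.5 A.
I_s = S/V_s = 1000000/240 = 4170 A.

I_p ≈ 72.5 A, I_s ≈ 4170 A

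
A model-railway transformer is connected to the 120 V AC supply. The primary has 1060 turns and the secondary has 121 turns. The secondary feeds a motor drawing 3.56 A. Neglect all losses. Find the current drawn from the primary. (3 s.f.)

For an ideal transformer I_p N_p = I_s N_s, so I_p = 3.56 × 121/1060 = 0.406 A.

I_p ≈ 0.406 A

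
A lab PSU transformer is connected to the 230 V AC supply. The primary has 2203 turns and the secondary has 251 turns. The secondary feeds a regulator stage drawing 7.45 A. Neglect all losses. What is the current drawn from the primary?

I_p ≈ 0.849 A

For an ideal transformer I_p N_p = I_s N_s, so I_p = 7.45 × 251/2203 = 0.849 A.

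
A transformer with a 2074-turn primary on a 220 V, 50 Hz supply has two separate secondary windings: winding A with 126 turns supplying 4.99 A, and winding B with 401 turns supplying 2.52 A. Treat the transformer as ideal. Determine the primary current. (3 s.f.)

I_p ≈ 0.790 A

V_A = 220 × 126/2074 = 13.365 V; V_B = 220 × 401/2074 = 42.536 V.
P_out = V_A I_A + V_B I_B = 13.365×4.99 + 42.536×2.52 = 66.694 + 107.19 = 173.88 W.
Ideal ⇒ P_in = P_out, so I_p = P_out/V_p = 173.88/220 = 0.790 A.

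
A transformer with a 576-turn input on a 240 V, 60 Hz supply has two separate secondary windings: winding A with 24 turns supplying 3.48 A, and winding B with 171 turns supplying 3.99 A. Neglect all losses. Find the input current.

V_A = 240 × 24/576 = 10.000 V; V_B = 240 × 171/576 = 71.250 V.
P_out = V_A I_A + V_B I_B = 10.000×3.48 + 71.250×3.99 = 34.800 + 284.29 = 319.09 W.
Ideal ⇒ P_in = P_out, so I_in = P_out/V_in = 319.09/240 = 1.33 A.

I_in ≈ 1.33 A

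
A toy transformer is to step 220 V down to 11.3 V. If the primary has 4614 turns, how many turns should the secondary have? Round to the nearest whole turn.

N_s/N_p = V_s/V_p, so N_s = 4614 × 11.3/220 = 237.0 ≈ 237 turns.

N_s = 237 turns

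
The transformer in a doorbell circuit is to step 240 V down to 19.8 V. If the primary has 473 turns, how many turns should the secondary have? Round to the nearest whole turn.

N_s/N_p = V_s/V_p, so N_s = 473 × 19.8/240 = 39.0 ≈ 39 turns.

N_s = 39 turns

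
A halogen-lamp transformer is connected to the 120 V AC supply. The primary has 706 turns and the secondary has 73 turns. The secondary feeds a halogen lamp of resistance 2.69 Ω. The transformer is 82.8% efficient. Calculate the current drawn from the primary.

V_s = 120 × 73/706 = 12.408 V.
I_s = V_s/R = 12.408/2.69 = 4.6126 A.
P_out = V_s I_s = 12.408 × 4.6126 = 57.233 W.
P_in = P_out/η = 57.233/0.828 = 69.122 W.
I_p = P_in/V_p = 69.122/120 = 0.576 A.

I_p ≈ 0.576 A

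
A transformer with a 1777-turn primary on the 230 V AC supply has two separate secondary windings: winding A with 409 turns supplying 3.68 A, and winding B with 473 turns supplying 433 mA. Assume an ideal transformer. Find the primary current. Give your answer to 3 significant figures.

I_p ≈ 0.962 A

V_A = 230 × 409/1777 = 52.938 V; V_B = 230 × 473/1777 = 61.221 V.
P_out = V_A I_A + V_B I_B = 52.938×3.68 + 61.221×0.433 = 194.81 + 26.509 = 221.32 W.
Ideal ⇒ P_in = P_out, so I_p = P_out/V_p = 221.32/230 = 0.962 A.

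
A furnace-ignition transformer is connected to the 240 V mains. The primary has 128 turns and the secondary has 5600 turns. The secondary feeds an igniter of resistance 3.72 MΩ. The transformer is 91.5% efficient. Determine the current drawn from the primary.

V_s = 240 × 5600/128 = 10500 V.
I_s = V_s/R = 10500/(3.72×10^6) = 0.0028226 A.
P_out = V_s I_s = 10500 × 0.0028226 = 29.637 W.
P_in = P_out/η = 29.637/0.915 = 32.390 W.
I_p = P_in/V_p = 32.390/240 = 0.135 A.

I_p ≈ 0.135 A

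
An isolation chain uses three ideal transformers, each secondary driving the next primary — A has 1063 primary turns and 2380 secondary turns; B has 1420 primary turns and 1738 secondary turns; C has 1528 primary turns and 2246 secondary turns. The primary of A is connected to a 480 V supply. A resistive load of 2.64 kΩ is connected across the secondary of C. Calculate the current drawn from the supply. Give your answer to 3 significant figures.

I_supply ≈ 2.95 A

After A: V = 480.00 × 2380/1063 = 1074.7 V.
After B: V = 1074.7 × 1738/1420 = 1315.4 V.
After C: V = 1315.4 × 2246/1528 = 1933.4 V.
I_load = 1933.4/2640 = 0.73237 A, so P_out = 1933.4 × 0.73237 = 1416.0 W.
All ideal ⇒ P_in = P_out, so I_supply = 1416.0/480 = 2.95 A.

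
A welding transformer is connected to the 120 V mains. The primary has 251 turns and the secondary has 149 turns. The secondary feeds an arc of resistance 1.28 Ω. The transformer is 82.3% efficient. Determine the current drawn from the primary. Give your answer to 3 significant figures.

I_p ≈ 40.1 A

V_s = 120 × 149/251 = 71.235 V.
I_s = V_s/R = 71.235/1.28 = 55.652 A.
P_out = V_s I_s = 71.235 × 55.652 = 3964.4 W.
P_in = P_out/η = 3964.4/0.823 = 4817.0 W.
I_p = P_in/V_p = 4817.0/120 = 40.1 A.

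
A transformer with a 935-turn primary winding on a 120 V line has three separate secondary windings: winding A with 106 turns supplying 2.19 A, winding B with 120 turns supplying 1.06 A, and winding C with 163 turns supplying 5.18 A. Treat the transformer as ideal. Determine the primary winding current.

I_p ≈ 1.29 A

V_A = 120 × 106/935 = 13.604 V; V_B = 120 × 120/935 = 15.401 V; V_C = 120 × 163/935 = 20.920 V.
P_out = V_A I_A + V_B I_B + V_C I_C = 13.604×2.19 + 15.401×1.06 + 20.920×5.18 = 29.793 + 16.325 + 108.36 = 154.48 W.
Ideal ⇒ P_in = P_out, so I_p = P_out/V_p = 154.48/120 = 1.29 A.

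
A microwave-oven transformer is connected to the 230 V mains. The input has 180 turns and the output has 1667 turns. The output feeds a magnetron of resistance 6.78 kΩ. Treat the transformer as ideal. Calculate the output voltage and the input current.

V_out = V_in × N_out/N_in = 230 × 1667/180 = 2130.1 V.
I_out = V_out/R = 2130.1/6780 = 0.31417 A.
I_in = I_out × N_out/N_in = 0.31417 × 1667/180 = 2.91 A.

V_out ≈ 2130 V, I_in ≈ 2.91 A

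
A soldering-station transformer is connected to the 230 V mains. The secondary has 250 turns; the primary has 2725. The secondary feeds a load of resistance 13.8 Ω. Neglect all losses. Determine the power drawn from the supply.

P ≈ 32.3 W

V_s = V_p × N_s/N_p = 230 × 250/2725 = 21.101 V.
I_s = V_s/R = 21.101/13.8 = 1.5291 A.
I_p = I_s × N_s/N_p = 1.5291 × 250/2725 = 0.14028 A.
P = V_p I_p = 230 × 0.14028 = 32.3 W.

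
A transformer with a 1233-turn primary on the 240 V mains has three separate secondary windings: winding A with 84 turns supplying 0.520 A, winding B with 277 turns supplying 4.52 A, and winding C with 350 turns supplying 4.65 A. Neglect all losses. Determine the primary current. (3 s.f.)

I_p ≈ 2.37 A

V_A = 240 × 84/1233 = 16.350 V; V_B = 240 × 277/1233 = 53.917 V; V_C = 240 × 350/1233 = 68.127 V.
P_out = V_A I_A + V_B I_B + V_C I_C = 16.350×0.520 + 53.917×4.52 + 68.127×4.65 = 8.5022 + 243.71 + 316.79 = 569.00 W.
Ideal ⇒ P_in = P_out, so I_p = P_out/V_p = 569.00/240 = 2.37 A.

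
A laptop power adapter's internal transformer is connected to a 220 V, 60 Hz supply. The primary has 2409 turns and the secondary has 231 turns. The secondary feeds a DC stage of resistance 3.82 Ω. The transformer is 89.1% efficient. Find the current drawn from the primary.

I_p ≈ 0.594 A

V_s = 220 × 231/2409 = 21.096 V.
I_s = V_s/R = 21.096/3.82 = 5.5225 A.
P_out = V_s I_s = 21.096 × 5.5225 = 116.50 W.
P_in = P_out/η = 116.50/0.891 = 130.75 W.
I_p = P_in/V_p = 130.75/220 = 0.594 A.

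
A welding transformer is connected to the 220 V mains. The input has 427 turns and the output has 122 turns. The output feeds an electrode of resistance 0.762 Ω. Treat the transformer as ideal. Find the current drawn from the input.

I_in ≈ 23.6 A

V_out = V_in × N_out/N_in = 220 × 122/427 = 62.857 V.
I_out = V_out/R = 62.857/0.762 = 82.490 A.
For an ideal transformer I_in N_in = I_out N_out, so I_in = 82.490 × 122/427 = 23.6 A.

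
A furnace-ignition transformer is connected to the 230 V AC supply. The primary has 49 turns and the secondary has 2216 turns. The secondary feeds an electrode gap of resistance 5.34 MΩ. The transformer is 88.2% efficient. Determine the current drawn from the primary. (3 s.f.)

I_p ≈ 0.0999 A

V_s = 230 × 2216/49 = 10402 V.
I_s = V_s/R = 10402/(5.34×10^6) = 0.0019479 A.
P_out = V_s I_s = 10402 × 0.0019479 = 20.261 W.
P_in = P_out/η = 20.261/0.882 = 22.972 W.
I_p = P_in/V_p = 22.972/230 = 0.0999 A.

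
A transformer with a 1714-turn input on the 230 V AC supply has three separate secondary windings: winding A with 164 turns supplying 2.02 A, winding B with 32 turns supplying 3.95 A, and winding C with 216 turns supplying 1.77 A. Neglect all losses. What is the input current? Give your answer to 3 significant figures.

I_in ≈ 0.490 A

V_A = 230 × 164/1714 = 22.007 V; V_B = 230 × 32/1714 = 4.2940 V; V_C = 230 × 216/1714 = 28.985 V.
P_out = V_A I_A + V_B I_B + V_C I_C = 22.007×2.02 + 4.2940×3.95 + 28.985×1.77 = 44.454 + 16.961 + 51.303 = 112.72 W.
Ideal ⇒ P_in = P_out, so I_in = P_out/V_in = 112.72/230 = 0.490 A.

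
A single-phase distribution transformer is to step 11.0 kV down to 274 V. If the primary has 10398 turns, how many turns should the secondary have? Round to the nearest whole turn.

N_s = 259 turns

N_s/N_p = V_s/V_p, so N_s = 10398 × 274/11000 = 259.0 ≈ 259 turns.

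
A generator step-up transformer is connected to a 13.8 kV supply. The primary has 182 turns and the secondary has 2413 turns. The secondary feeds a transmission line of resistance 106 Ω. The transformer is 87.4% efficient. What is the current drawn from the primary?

V_s = 13800 × 2413/182 = 182960 V.
I_s = V_s/R = 182960/106 = 1726.1 A.
P_out = V_s I_s = 182960 × 1726.1 = 3.1581×10^8 W.
P_in = P_out/η = 3.1581×10^8/0.874 = 3.6134×10^8 W.
I_p = P_in/V_p = 3.6134×10^8/13800 = 26200 A.

I_p ≈ 26200 A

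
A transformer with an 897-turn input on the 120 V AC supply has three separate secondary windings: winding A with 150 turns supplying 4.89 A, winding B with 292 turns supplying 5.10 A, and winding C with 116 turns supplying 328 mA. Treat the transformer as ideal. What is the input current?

V_A = 120 × 150/897 = 20.067 V; V_B = 120 × 292/897 = 39.064 V; V_C = 120 × 116/897 = 15.518 V.
P_out = V_A I_A + V_B I_B + V_C I_C = 20.067×4.89 + 39.064×5.10 + 15.518×0.328 = 98.127 + 199.22 + 5.0900 = 302.44 W.
Ideal ⇒ P_in = P_out, so I_in = P_out/V_in = 302.44/120 = 2.52 A.

I_in ≈ 2.52 A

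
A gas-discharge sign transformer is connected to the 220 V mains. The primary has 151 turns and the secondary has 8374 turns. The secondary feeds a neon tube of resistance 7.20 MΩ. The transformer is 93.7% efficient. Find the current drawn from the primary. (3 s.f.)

V_s = 220 × 8374/151 = 12201 V.
I_s = V_s/R = 12201/(7.20×10^6) = 0.0016945 A.
P_out = V_s I_s = 12201 × 0.0016945 = 20.674 W.
P_in = P_out/η = 20.674/0.937 = 22.064 W.
I_p = P_in/V_p = 22.064/220 = 0.100 A.

I_p ≈ 0.100 A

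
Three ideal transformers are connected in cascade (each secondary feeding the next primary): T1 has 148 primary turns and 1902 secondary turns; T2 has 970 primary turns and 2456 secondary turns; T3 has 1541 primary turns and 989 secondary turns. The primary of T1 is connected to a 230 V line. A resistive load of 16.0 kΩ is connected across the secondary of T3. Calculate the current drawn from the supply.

Secondary of T1: V = 230.00 × 1902/148 = 2955.8 V.
Secondary of T2: V = 2955.8 × 2456/970 = 7484.0 V.
Secondary of T3: V = 7484.0 × 989/1541 = 4803.2 V.
I_load = 4803.2/16000 = 0.30020 A, so P_out = 4803.2 × 0.30020 = 1441.9 W.
All ideal ⇒ P_in = P_out, so I_supply = 1441.9/230 = 6.27 A.

I_supply ≈ 6.27 A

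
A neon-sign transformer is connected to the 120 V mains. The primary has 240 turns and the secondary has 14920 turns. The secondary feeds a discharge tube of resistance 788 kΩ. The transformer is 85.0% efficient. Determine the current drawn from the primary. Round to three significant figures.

I_p ≈ 0.692 A

V_s = 120 × 14920/240 = 7460.0 V.
I_s = V_s/R = 7460.0/788000 = 0.0094670 A.
P_out = V_s I_s = 7460.0 × 0.0094670 = 70.624 W.
P_in = P_out/η = 70.624/0.850 = 83.087 W.
I_p = P_in/V_p = 83.087/120 = 0.692 A.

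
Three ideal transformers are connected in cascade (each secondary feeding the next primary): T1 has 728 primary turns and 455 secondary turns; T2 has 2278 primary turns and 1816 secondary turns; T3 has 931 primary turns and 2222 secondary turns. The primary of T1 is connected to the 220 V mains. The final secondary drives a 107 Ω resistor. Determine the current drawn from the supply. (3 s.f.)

After T1: V = 220.00 × 455/728 = 137.50 V.
After T2: V = 137.50 × 1816/2278 = 109.61 V.
After T3: V = 109.61 × 2222/931 = 261.61 V.
I_load = 261.61/107 = 2.4450 A, so P_out = 261.61 × 2.4450 = 639.64 W.
All ideal ⇒ P_in = P_out, so I_supply = 639.64/220 = 2.91 A.

I_supply ≈ 2.91 A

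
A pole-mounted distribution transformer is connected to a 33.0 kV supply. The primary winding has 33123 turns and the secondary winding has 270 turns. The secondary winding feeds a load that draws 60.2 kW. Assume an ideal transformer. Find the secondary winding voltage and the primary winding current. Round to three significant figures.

V_s ≈ 269 V, I_p ≈ 1.82 A

V_s = V_p × N_s/N_p = 33000 × 270/33123 = 269.00 V.
I_s = P/V_s = 60200/269.00 = 223.79 A.
I_p = I_s × N_s/N_p = 223.79 × 270/33123 = 1.82 A.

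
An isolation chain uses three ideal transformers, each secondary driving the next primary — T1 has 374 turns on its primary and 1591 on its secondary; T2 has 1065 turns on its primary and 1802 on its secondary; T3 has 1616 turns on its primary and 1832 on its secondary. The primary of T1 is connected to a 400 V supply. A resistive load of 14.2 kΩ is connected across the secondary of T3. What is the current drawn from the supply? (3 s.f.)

I_supply ≈ 1.88 A

After T1: V = 400.00 × 1591/374 = 1701.6 V.
After T2: V = 1701.6 × 1802/1065 = 2879.1 V.
After T3: V = 2879.1 × 1832/1616 = 3264.0 V.
I_load = 3264.0/14200 = 0.22986 A, so P_out = 3264.0 × 0.22986 = 750.25 W.
All ideal ⇒ P_in = P_out, so I_supply = 750.25/400 = 1.88 A.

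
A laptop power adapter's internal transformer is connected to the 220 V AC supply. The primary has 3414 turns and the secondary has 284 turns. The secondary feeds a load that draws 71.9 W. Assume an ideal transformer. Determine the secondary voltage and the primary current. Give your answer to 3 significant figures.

V_s = V_p × N_s/N_p = 220 × 284/3414 = 18.301 V.
I_s = P/V_s = 71.9/18.301 = 3.9287 A.
I_p = I_s × N_s/N_p = 3.9287 × 284/3414 = 0.327 A.

V_s ≈ 18.3 V, I_p ≈ 0.327 A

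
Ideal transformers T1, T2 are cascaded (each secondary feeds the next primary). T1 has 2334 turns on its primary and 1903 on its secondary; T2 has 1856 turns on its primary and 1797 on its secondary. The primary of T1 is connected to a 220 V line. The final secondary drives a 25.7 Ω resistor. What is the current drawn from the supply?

I_supply ≈ 5.33 A

After T1: V = 220.00 × 1903/2334 = 179.37 V.
After T2: V = 179.37 × 1797/1856 = 173.67 V.
I_load = 173.67/25.7 = 6.7577 A, so P_out = 173.67 × 6.7577 = 1173.6 W.
All ideal ⇒ P_in = P_out, so I_supply = 1173.6/220 = 5.33 A.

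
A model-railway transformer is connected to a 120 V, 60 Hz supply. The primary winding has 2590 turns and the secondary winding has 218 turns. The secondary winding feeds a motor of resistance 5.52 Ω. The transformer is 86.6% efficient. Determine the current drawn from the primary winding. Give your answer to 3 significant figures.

I_p ≈ 0.178 A

V_s = 120 × 218/2590 = 10.100 V.
I_s = V_s/R = 10.100/5.52 = 1.8298 A.
P_out = V_s I_s = 10.100 × 1.8298 = 18.481 W.
P_in = P_out/η = 18.481/0.866 = 21.341 W.
I_p = P_in/V_p = 21.341/120 = 0.178 A.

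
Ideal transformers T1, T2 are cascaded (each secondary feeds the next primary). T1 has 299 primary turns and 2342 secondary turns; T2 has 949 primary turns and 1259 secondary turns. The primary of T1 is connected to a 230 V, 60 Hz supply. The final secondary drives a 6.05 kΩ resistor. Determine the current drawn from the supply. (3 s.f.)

Secondary of T1: V = 230.00 × 2342/299 = 1801.5 V.
Secondary of T2: V = 1801.5 × 1259/949 = 2390.0 V.
I_load = 2390.0/6050 = 0.39505 A, so P_out = 2390.0 × 0.39505 = 944.17 W.
All ideal ⇒ P_in = P_out, so I_supply = 944.17/230 = 4.11 A.

I_supply ≈ 4.11 A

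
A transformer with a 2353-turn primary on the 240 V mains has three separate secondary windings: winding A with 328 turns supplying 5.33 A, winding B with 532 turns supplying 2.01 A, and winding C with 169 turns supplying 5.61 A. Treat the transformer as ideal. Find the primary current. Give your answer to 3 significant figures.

V_A = 240 × 328/2353 = 33.455 V; V_B = 240 × 532/2353 = 54.263 V; V_C = 240 × 169/2353 = 17.238 V.
P_out = V_A I_A + V_B I_B + V_C I_C = 33.455×5.33 + 54.263×2.01 + 17.238×5.61 = 178.32 + 109.07 + 96.703 = 384.09 W.
Ideal ⇒ P_in = P_out, so I_p = P_out/V_p = 384.09/240 = 1.60 A.

I_p ≈ 1.60 A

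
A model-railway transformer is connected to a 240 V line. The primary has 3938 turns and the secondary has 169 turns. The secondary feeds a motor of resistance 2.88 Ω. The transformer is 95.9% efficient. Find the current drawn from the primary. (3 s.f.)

I_p ≈ 0.160 A

V_s = 240 × 169/3938 = 10.300 V.
I_s = V_s/R = 10.300/2.88 = 3.5763 A.
P_out = V_s I_s = 10.300 × 3.5763 = 36.834 W.
P_in = P_out/η = 36.834/0.959 = 38.409 W.
I_p = P_in/V_p = 38.409/240 = 0.160 A.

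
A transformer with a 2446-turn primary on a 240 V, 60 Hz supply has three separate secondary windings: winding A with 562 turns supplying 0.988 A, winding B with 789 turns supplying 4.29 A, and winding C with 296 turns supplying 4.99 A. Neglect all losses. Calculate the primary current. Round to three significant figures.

V_A = 240 × 562/2446 = 55.143 V; V_B = 240 × 789/2446 = 77.416 V; V_C = 240 × 296/2446 = 29.043 V.
P_out = V_A I_A + V_B I_B + V_C I_C = 55.143×0.988 + 77.416×4.29 + 29.043×4.99 = 54.481 + 332.12 + 144.93 = 531.52 W.
Ideal ⇒ P_in = P_out, so I_p = P_out/V_p = 531.52/240 = 2.21 A.

I_p ≈ 2.21 A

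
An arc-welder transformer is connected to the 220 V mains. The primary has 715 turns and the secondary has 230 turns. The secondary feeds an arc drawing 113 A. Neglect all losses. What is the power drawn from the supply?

P ≈ 8000 W

I_p = I_s × N_s/N_p = 113 × 230/715 = 36.350 A.
P = V_p I_p = 220 × 36.350 = 8000 W.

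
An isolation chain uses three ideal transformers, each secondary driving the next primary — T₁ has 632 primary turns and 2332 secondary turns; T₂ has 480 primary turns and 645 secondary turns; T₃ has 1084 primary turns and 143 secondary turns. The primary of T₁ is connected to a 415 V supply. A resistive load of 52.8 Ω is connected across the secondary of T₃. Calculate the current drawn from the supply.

I_supply ≈ 3.36 A

Secondary of T₁: V = 415.00 × 2332/632 = 1531.3 V.
Secondary of T₂: V = 1531.3 × 645/480 = 2057.7 V.
Secondary of T₃: V = 2057.7 × 143/1084 = 271.45 V.
I_load = 271.45/52.8 = 5.1410 A, so P_out = 271.45 × 5.1410 = 1395.5 W.
All ideal ⇒ P_in = P_out, so I_supply = 1395.5/415 = 3.36 A.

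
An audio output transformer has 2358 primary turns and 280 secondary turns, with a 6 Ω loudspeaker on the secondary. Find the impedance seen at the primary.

Z_p = (N_p/N_s)² × Z_s = (2358/280)² × 6 = 426 Ω.

Z_p ≈ 426 Ω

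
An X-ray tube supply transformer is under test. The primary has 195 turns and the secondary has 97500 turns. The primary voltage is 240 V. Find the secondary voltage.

V_s ≈ 120000 V

V_s/V_p = N_s/N_p, so V_s = 240 × 97500/195 = 120000 V.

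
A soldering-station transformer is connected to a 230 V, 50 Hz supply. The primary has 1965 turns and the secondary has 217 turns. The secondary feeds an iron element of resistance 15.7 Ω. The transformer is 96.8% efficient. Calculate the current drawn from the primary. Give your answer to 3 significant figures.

I_p ≈ 0.185 A

V_s = 230 × 217/1965 = 25.399 V.
I_s = V_s/R = 25.399/15.7 = 1.6178 A.
P_out = V_s I_s = 25.399 × 1.6178 = 41.091 W.
P_in = P_out/η = 41.091/0.968 = 42.450 W.
I_p = P_in/V_p = 42.450/230 = 0.185 A.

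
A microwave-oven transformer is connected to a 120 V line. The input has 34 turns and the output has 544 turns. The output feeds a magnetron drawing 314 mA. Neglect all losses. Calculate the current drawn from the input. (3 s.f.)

I_in ≈ 5.02 A

For an ideal transformer I_in N_in = I_out N_out, so I_in = 0.314 × 544/34 = 5.02 A.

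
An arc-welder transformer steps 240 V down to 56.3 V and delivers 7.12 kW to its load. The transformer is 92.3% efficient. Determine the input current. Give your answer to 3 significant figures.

I_in ≈ 32.1 A

P_in = P_out/η = 7120/0.923 = 7714.0 W.
I_in = P_in/V_in = 7714.0/240 = 32.1 A.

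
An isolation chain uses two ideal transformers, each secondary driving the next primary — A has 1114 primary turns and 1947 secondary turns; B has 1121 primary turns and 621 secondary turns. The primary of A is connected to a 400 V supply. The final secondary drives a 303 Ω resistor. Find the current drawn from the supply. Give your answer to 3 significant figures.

I_supply ≈ 1.24 A

After A: V = 400.00 × 1947/1114 = 699.10 V.
After B: V = 699.10 × 621/1121 = 387.28 V.
I_load = 387.28/303 = 1.2782 A, so P_out = 387.28 × 1.2782 = 495.01 W.
All ideal ⇒ P_in = P_out, so I_supply = 495.01/400 = 1.24 A.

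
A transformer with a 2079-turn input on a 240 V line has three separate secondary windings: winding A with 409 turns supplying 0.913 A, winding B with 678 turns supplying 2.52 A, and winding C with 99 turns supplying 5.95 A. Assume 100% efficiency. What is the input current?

V_A = 240 × 409/2079 = 47.215 V; V_B = 240 × 678/2079 = 78.268 V; V_C = 240 × 99/2079 = 11.429 V.
P_out = V_A I_A + V_B I_B + V_C I_C = 47.215×0.913 + 78.268×2.52 + 11.429×5.95 = 43.107 + 197.24 + 68.000 = 308.34 W.
Ideal ⇒ P_in = P_out, so I_in = P_out/V_in = 308.34/240 = 1.28 A.

I_in ≈ 1.28 A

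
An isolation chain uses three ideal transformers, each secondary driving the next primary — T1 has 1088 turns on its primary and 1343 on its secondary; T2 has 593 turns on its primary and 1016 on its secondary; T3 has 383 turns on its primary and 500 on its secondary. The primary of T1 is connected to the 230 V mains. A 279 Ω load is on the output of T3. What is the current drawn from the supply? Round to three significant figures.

I_supply ≈ 6.28 A

After T1: V = 230.00 × 1343/1088 = 283.91 V.
After T2: V = 283.91 × 1016/593 = 486.42 V.
After T3: V = 486.42 × 500/383 = 635.02 V.
I_load = 635.02/279 = 2.2760 A, so P_out = 635.02 × 2.2760 = 1445.3 W.
All ideal ⇒ P_in = P_out, so I_supply = 1445.3/230 = 6.28 A.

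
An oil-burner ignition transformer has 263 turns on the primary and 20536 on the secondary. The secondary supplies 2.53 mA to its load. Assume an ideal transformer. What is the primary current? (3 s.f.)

For an ideal transformer I_p/I_s = N_s/N_p, so I_p = 0.00253 × 20536/263 = 0.198 A.

I_p ≈ 0.198 A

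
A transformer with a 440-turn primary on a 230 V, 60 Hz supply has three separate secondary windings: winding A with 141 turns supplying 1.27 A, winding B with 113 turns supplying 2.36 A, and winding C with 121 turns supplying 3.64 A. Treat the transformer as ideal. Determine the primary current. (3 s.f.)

V_A = 230 × 141/440 = 73.705 V; V_B = 230 × 113/440 = 59.068 V; V_C = 230 × 121/440 = 63.250 V.
P_out = V_A I_A + V_B I_B + V_C I_C = 73.705×1.27 + 59.068×2.36 + 63.250×3.64 = 93.605 + 139.40 + 230.23 = 463.24 W.
Ideal ⇒ P_in = P_out, so I_p = P_out/V_p = 463.24/230 = 2.01 A.

I_p ≈ 2.01 A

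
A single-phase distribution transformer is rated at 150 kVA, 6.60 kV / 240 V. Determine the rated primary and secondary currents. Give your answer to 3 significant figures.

I_p = S/V_p = 150000/6600 = 22.7 A.
I_s = S/V_s = 150000/240 = 625 A.

I_p ≈ 22.7 A, I_s ≈ 625 A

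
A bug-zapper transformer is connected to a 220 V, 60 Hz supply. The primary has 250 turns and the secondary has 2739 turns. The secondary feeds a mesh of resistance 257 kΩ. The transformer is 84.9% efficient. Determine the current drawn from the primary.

V_s = 220 × 2739/250 = 2410.3 V.
I_s = V_s/R = 2410.3/257000 = 0.0093787 A.
P_out = V_s I_s = 2410.3 × 0.0093787 = 22.606 W.
P_in = P_out/η = 22.606/0.849 = 26.626 W.
I_p = P_in/V_p = 26.626/220 = 0.121 A.

I_p ≈ 0.121 A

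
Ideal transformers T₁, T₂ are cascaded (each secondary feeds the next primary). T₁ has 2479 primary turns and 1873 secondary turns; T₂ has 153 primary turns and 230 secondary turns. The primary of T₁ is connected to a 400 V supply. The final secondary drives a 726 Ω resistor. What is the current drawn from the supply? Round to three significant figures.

After T₁: V = 400.00 × 1873/2479 = 302.22 V.
After T₂: V = 302.22 × 230/153 = 454.32 V.
I_load = 454.32/726 = 0.62578 A, so P_out = 454.32 × 0.62578 = 284.30 W.
All ideal ⇒ P_in = P_out, so I_supply = 284.30/400 = 0.711 A.

I_supply ≈ 0.711 A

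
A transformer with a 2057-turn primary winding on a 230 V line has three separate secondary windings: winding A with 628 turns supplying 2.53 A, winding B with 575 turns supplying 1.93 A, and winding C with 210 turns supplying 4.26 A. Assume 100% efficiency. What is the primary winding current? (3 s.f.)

V_A = 230 × 628/2057 = 70.219 V; V_B = 230 × 575/2057 = 64.293 V; V_C = 230 × 210/2057 = 23.481 V.
P_out = V_A I_A + V_B I_B + V_C I_C = 70.219×2.53 + 64.293×1.93 + 23.481×4.26 = 177.65 + 124.08 + 100.03 = 401.77 W.
Ideal ⇒ P_in = P_out, so I_p = P_out/V_p = 401.77/230 = 1.75 A.

I_p ≈ 1.75 A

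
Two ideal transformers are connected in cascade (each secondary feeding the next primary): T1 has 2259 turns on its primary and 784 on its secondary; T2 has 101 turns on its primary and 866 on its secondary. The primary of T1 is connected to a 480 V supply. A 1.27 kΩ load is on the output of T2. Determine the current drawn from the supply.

After T1: V = 480.00 × 784/2259 = 166.59 V.
After T2: V = 166.59 × 866/101 = 1428.4 V.
I_load = 1428.4/1270 = 1.1247 A, so P_out = 1428.4 × 1.1247 = 1606.5 W.
All ideal ⇒ P_in = P_out, so I_supply = 1606.5/480 = 3.35 A.

I_supply ≈ 3.35 A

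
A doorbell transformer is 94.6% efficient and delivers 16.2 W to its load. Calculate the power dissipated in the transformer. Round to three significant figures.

P_in = P_out/η = 16.2/0.946 = 17.1247 W.
P_loss = P_in − P_out = 17.1247 − 16.2 = 0.925 W.

P_loss ≈ 0.925 W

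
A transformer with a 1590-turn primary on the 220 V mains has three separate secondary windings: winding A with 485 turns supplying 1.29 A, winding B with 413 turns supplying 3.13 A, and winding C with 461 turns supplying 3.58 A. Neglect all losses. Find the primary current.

V_A = 220 × 485/1590 = 67.107 V; V_B = 220 × 413/1590 = 57.145 V; V_C = 220 × 461/1590 = 63.786 V.
P_out = V_A I_A + V_B I_B + V_C I_C = 67.107×1.29 + 57.145×3.13 + 63.786×3.58 = 86.568 + 178.86 + 228.35 = 493.79 W.
Ideal ⇒ P_in = P_out, so I_p = P_out/V_p = 493.79/220 = 2.24 A.

I_p ≈ 2.24 A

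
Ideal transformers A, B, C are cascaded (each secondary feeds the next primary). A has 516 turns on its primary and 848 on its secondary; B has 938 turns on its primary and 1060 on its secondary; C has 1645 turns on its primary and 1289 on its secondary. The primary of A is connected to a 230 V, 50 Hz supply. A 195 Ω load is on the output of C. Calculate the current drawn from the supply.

I_supply ≈ 2.50 A

Secondary of A: V = 230.00 × 848/516 = 377.98 V.
Secondary of B: V = 377.98 × 1060/938 = 427.15 V.
Secondary of C: V = 427.15 × 1289/1645 = 334.71 V.
I_load = 334.71/195 = 1.7164 A, so P_out = 334.71 × 1.7164 = 574.50 W.
All ideal ⇒ P_in = P_out, so I_supply = 574.50/230 = 2.50 A.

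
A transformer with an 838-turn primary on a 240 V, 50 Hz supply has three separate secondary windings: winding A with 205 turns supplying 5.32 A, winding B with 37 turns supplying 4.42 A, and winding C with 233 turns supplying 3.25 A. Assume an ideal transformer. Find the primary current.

V_A = 240 × 205/838 = 58.711 V; V_B = 240 × 37/838 = 10.597 V; V_C = 240 × 233/838 = 66.730 V.
P_out = V_A I_A + V_B I_B + V_C I_C = 58.711×5.32 + 10.597×4.42 + 66.730×3.25 = 312.34 + 46.837 + 216.87 = 576.05 W.
Ideal ⇒ P_in = P_out, so I_p = P_out/V_p = 576.05/240 = 2.40 A.

I_p ≈ 2.40 A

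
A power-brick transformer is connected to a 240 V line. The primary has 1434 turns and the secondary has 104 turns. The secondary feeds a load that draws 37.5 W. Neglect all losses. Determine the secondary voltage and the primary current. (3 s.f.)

V_s ≈ 17.4 V, I_p ≈ 0.156 A

V_s = V_p × N_s/N_p = 240 × 104/1434 = 17.406 V.
I_s = P/V_s = 37.5/17.406 = 2.1544 A.
I_p = I_s × N_s/N_p = 2.1544 × 104/1434 = 0.156 A.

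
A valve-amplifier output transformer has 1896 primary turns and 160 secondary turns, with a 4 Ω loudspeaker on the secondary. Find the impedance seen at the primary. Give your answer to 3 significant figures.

Z_p = (N_p/N_s)² × Z_s = (1896/160)² × 4 = 562 Ω.

Z_p ≈ 562 Ω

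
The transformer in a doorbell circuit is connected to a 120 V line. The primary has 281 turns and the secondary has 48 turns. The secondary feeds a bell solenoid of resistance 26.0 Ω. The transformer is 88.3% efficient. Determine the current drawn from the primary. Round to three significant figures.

V_s = 120 × 48/281 = 20.498 V.
I_s = V_s/R = 20.498/26.0 = 0.78839 A.
P_out = V_s I_s = 20.498 × 0.78839 = 16.161 W.
P_in = P_out/η = 16.161/0.883 = 18.302 W.
I_p = P_in/V_p = 18.302/120 = 0.153 A.

I_p ≈ 0.153 A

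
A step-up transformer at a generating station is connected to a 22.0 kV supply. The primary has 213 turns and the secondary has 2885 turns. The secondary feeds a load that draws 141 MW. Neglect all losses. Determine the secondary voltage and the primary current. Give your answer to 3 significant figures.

V_s = V_p × N_s/N_p = 22000 × 2885/213 = 297980 V.
I_s = P/V_s = 1.41×10^8/297980 = 473.18 A.
I_p = I_s × N_s/N_p = 473.18 × 2885/213 = 6410 A.

V_s ≈ 298000 V, I_p ≈ 6410 A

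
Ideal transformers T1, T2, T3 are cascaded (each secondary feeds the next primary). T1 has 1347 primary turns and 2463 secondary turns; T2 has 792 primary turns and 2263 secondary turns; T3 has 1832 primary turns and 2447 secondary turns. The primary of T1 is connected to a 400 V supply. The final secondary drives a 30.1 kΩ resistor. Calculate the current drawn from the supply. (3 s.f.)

Secondary of T1: V = 400.00 × 2463/1347 = 731.40 V.
Secondary of T2: V = 731.40 × 2263/792 = 2089.9 V.
Secondary of T3: V = 2089.9 × 2447/1832 = 2791.4 V.
I_load = 2791.4/30100 = 0.092738 A, so P_out = 2791.4 × 0.092738 = 258.87 W.
All ideal ⇒ P_in = P_out, so I_supply = 258.87/400 = 0.647 A.

I_supply ≈ 0.647 A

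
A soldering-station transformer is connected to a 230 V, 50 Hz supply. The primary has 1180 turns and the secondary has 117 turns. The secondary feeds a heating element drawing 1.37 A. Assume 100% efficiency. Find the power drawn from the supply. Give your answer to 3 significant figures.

I_p = I_s × N_s/N_p = 1.37 × 117/1180 = 0.13584 A.
P = V_p I_p = 230 × 0.13584 = 31.2 W.

P ≈ 31.2 W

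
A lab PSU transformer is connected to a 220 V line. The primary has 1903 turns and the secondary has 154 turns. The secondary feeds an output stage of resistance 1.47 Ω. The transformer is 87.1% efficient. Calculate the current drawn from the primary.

V_s = 220 × 154/1903 = 17.803 V.
I_s = V_s/R = 17.803/1.47 = 12.111 A.
P_out = V_s I_s = 17.803 × 12.111 = 215.62 W.
P_in = P_out/η = 215.62/0.871 = 247.56 W.
I_p = P_in/V_p = 247.56/220 = 1.13 A.

I_p ≈ 1.13 A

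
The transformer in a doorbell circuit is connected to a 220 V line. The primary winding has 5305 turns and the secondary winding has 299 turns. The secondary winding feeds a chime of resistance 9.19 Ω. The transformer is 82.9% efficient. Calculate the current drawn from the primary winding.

I_p ≈ 0.0917 A

V_s = 220 × 299/5305 = 12.400 V.
I_s = V_s/R = 12.400/9.19 = 1.3493 A.
P_out = V_s I_s = 12.400 × 1.3493 = 16.730 W.
P_in = P_out/η = 16.730/0.829 = 20.181 W.
I_p = P_in/V_p = 20.181/220 = 0.0917 A.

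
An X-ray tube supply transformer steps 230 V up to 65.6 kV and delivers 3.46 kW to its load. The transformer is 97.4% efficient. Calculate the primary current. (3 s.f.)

P_in = P_out/η = 3460/0.974 = 3552.4 W.
I_p = P_in/V_p = 3552.4/230 = 15.4 A.

I_p ≈ 15.4 A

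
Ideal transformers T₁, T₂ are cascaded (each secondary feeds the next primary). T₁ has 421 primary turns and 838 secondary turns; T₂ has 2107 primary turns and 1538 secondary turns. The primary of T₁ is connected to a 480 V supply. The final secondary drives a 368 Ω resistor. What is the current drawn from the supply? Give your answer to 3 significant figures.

Secondary of T₁: V = 480.00 × 838/421 = 955.44 V.
Secondary of T₂: V = 955.44 × 1538/2107 = 697.42 V.
I_load = 697.42/368 = 1.8952 A, so P_out = 697.42 × 1.8952 = 1321.7 W.
All ideal ⇒ P_in = P_out, so I_supply = 1321.7/480 = 2.75 A.

I_supply ≈ 2.75 A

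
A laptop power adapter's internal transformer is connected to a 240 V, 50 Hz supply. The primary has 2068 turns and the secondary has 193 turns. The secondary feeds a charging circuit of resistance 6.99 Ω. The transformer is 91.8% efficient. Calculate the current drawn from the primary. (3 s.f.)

V_s = 240 × 193/2068 = 22.398 V.
I_s = V_s/R = 22.398/6.99 = 3.2044 A.
P_out = V_s I_s = 22.398 × 3.2044 = 71.773 W.
P_in = P_out/η = 71.773/0.918 = 78.184 W.
I_p = P_in/V_p = 78.184/240 = 0.326 A.

I_p ≈ 0.326 A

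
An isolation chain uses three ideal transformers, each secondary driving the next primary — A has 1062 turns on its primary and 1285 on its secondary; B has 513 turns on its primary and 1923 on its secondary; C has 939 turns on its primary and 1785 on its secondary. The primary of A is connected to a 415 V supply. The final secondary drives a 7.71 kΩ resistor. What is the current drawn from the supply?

After A: V = 415.00 × 1285/1062 = 502.14 V.
After B: V = 502.14 × 1923/513 = 1882.3 V.
After C: V = 1882.3 × 1785/939 = 3578.2 V.
I_load = 3578.2/7710 = 0.46409 A, so P_out = 3578.2 × 0.46409 = 1660.6 W.
All ideal ⇒ P_in = P_out, so I_supply = 1660.6/415 = 4.00 A.

I_supply ≈ 4.00 A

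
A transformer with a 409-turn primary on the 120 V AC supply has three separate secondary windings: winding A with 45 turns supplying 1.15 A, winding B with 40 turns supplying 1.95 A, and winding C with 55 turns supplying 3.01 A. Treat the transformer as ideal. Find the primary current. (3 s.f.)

I_p ≈ 0.722 A

V_A = 120 × 45/409 = 13.203 V; V_B = 120 × 40/409 = 11.736 V; V_C = 120 × 55/409 = 16.137 V.
P_out = V_A I_A + V_B I_B + V_C I_C = 13.203×1.15 + 11.736×1.95 + 16.137×3.01 = 15.183 + 22.885 + 48.572 = 86.641 W.
Ideal ⇒ P_in = P_out, so I_p = P_out/V_p = 86.641/120 = 0.722 A.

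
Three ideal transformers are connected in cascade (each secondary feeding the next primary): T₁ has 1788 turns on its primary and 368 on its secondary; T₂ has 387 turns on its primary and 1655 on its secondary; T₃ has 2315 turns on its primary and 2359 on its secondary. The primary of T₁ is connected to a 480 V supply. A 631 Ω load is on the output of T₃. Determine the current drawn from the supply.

I_supply ≈ 0.612 A

Secondary of T₁: V = 480.00 × 368/1788 = 98.792 V.
Secondary of T₂: V = 98.792 × 1655/387 = 422.48 V.
Secondary of T₃: V = 422.48 × 2359/2315 = 430.51 V.
I_load = 430.51/631 = 0.68227 A, so P_out = 430.51 × 0.68227 = 293.73 W.
All ideal ⇒ P_in = P_out, so I_supply = 293.73/480 = 0.612 A.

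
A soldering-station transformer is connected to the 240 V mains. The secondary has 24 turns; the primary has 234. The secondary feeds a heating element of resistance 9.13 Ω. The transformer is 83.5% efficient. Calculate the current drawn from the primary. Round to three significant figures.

V_s = 240 × 24/234 = 24.615 V.
I_s = V_s/R = 24.615/9.13 = 2.6961 A.
P_out = V_s I_s = 24.615 × 2.6961 = 66.366 W.
P_in = P_out/η = 66.366/0.835 = 79.480 W.
I_p = P_in/V_p = 79.480/240 = 0.331 A.

I_p ≈ 0.331 A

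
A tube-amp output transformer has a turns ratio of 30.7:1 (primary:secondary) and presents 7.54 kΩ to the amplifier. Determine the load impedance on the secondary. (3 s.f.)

Z_s = Z_p/(N_p/N_s)² = 7540/30.7² = 8.00 Ω.

Z_s ≈ 8.00 Ω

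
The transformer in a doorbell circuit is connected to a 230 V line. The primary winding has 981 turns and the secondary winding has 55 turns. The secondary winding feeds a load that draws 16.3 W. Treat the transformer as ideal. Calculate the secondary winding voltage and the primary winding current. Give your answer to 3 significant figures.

V_s = V_p × N_s/N_p = 230 × 55/981 = 12.895 V.
I_s = P/V_s = 16.3/12.895 = 1.2641 A.
I_p = I_s × N_s/N_p = 1.2641 × 55/981 = 0.0709 A.

V_s ≈ 12.9 V, I_p ≈ 0.0709 A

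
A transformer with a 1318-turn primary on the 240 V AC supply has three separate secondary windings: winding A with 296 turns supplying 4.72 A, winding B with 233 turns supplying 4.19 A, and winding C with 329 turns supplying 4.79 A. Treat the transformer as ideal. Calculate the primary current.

I_p ≈ 3.00 A

V_A = 240 × 296/1318 = 53.900 V; V_B = 240 × 233/1318 = 42.428 V; V_C = 240 × 329/1318 = 59.909 V.
P_out = V_A I_A + V_B I_B + V_C I_C = 53.900×4.72 + 42.428×4.19 + 59.909×4.79 = 254.41 + 177.77 + 286.96 = 719.14 W.
Ideal ⇒ P_in = P_out, so I_p = P_out/V_p = 719.14/240 = 3.00 A.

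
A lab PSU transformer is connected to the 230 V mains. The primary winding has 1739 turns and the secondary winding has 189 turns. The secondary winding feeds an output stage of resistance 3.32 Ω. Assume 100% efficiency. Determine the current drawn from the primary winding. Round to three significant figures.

V_s = V_p × N_s/N_p = 230 × 189/1739 = 24.997 V.
I_s = V_s/R = 24.997/3.32 = 7.5293 A.
For an ideal transformer I_p N_p = I_s N_s, so I_p = 7.5293 × 189/1739 = 0.818 A.

I_p ≈ 0.818 A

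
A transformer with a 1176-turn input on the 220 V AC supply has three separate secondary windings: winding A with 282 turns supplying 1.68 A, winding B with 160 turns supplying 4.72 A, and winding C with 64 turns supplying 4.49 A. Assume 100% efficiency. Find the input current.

I_in ≈ 1.29 A

V_A = 220 × 282/1176 = 52.755 V; V_B = 220 × 160/1176 = 29.932 V; V_C = 220 × 64/1176 = 11.973 V.
P_out = V_A I_A + V_B I_B + V_C I_C = 52.755×1.68 + 29.932×4.72 + 11.973×4.49 = 88.629 + 141.28 + 53.758 = 283.67 W.
Ideal ⇒ P_in = P_out, so I_in = P_out/V_in = 283.67/220 = 1.29 A.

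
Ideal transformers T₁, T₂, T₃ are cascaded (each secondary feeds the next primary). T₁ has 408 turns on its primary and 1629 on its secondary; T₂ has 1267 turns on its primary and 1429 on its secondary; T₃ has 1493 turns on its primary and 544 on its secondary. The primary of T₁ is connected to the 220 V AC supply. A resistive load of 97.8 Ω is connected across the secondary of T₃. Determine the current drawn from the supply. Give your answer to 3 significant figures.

Secondary of T₁: V = 220.00 × 1629/408 = 878.38 V.
Secondary of T₂: V = 878.38 × 1429/1267 = 990.69 V.
Secondary of T₃: V = 990.69 × 544/1493 = 360.98 V.
I_load = 360.98/97.8 = 3.6910 A, so P_out = 360.98 × 3.6910 = 1332.3 W.
All ideal ⇒ P_in = P_out, so I_supply = 1332.3/220 = 6.06 A.

I_supply ≈ 6.06 A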